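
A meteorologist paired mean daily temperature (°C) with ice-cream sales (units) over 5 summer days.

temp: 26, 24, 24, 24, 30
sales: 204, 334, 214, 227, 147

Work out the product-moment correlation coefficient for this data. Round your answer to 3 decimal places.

n = 5, Σx = 128, Σy = 1126, Σx² = 3304, Σy² = 272106, Σxy = 28314
nΣxy − ΣxΣy = 141570 − 144128 = -2558
nΣx² − (Σx)² = 16520 − 16384 = 136; nΣy² − (Σy)² = 1360530 − 1267876 = 92654
r = -2558 / √(136 × 92654) = -2558 / 3549.7808 ≈ -0.721

-0.721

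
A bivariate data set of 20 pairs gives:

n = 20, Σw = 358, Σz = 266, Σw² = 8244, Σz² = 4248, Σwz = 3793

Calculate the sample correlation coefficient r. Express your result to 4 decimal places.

r = (nΣwz − ΣwΣz) / √[(nΣw² − (Σw)²)(nΣz² − (Σz)²)]
Numerator: 20×3793 − 358×266 = -19368
Denominator: √[(164880 − 128164)(84960 − 70756)] = √[36716 × 14204] = 22836.6824
r = -19368 / 22836.6824 ≈ -0.8481

-0.8481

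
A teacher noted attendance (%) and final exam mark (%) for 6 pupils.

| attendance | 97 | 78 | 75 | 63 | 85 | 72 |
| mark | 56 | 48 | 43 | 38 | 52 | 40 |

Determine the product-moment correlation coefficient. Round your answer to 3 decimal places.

0.965

n = 6, Σx = 470, Σy = 277, Σx² = 37496, Σy² = 13037, Σxy = 22095
nΣxy − ΣxΣy = 132570 − 130190 = 2380
nΣx² − (Σx)² = 224976 − 220900 = 4076; nΣy² − (Σy)² = 78222 − 76729 = 1493
r = 2380 / √(4076 × 1493) = 2380 / 2466.8741 ≈ 0.965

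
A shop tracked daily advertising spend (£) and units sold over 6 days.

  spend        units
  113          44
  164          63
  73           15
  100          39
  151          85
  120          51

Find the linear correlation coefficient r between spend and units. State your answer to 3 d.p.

n = 6, Σx = 721, Σy = 297, Σx² = 92195, Σy² = 17477, Σxy = 39254
nΣxy − ΣxΣy = 235524 − 214137 = 21387
nΣx² − (Σx)² = 553170 − 519841 = 33329; nΣy² − (Σy)² = 104862 − 88209 = 16653
r = 21387 / √(33329 × 16653) = 21387 / 23559.0288 ≈ 0.908

0.908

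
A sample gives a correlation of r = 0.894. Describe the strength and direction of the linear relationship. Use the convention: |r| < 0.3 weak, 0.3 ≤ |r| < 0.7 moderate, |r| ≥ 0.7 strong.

r = 0.894 > 0 so the relationship is positive.
|r| = 0.894, which falls in the strong range.

strong positive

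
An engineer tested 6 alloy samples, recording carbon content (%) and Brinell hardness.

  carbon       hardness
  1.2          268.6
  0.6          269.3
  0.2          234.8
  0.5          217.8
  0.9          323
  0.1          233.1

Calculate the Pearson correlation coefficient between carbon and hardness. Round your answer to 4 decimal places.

n = 6, Σx = 3.5, Σy = 1546.6, Σx² = 2.91, Σy² = 405900.94, Σxy = 953.77
nΣxy − ΣxΣy = 5722.62 − 5413.1 = 309.52
nΣx² − (Σx)² = 17.46 − 12.25 = 5.21; nΣy² − (Σy)² = 2435405.64 − 2391971.56 = 43434.08
r = 309.52 / √(5.21 × 43434.08) = 309.52 / 475.7011 ≈ 0.6507

0.6507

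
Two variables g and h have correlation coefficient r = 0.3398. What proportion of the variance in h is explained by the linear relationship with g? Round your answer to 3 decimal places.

r² = (0.3398)² = 0.115

0.115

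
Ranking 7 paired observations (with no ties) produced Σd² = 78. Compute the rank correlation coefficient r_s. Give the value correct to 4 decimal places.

ρ = 1 − 6Σd² / [n(n²−1)] = 1 − 6×78 / (7×48)
  = 1 − 468/336 = 1 − 1.39286 ≈ -0.3929

-0.3929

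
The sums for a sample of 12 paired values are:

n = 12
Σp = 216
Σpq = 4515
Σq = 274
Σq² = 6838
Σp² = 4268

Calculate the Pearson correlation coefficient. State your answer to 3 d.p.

r = (nΣpq − ΣpΣq) / √[(nΣp² − (Σp)²)(nΣq² − (Σq)²)]
Numerator: 12×4515 − 216×274 = -5004
Denominator: √[(51216 − 46656)(82056 − 75076)] = √[4560 × 6980] = 5641.7019
r = -5004 / 5641.7019 ≈ -0.887

-0.887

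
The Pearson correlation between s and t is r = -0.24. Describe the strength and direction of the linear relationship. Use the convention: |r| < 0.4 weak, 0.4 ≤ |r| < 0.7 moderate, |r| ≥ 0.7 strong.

weak negative

r = -0.24 < 0 so the relationship is negative.
|r| = 0.24, which falls in the weak range.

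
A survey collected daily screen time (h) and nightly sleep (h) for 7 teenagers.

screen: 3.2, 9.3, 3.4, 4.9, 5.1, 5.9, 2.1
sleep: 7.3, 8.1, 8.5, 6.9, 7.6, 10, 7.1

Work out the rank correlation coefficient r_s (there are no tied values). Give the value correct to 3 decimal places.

Rank screen: 2, 7, 3, 4, 5, 6, 1
Rank sleep: 3, 5, 6, 1, 4, 7, 2
d = rank(screen) − rank(sleep): -1, 2, -3, 3, 1, -1, -1; Σd² = 26
ρ = 1 − 6Σd² / [n(n²−1)] = 1 − 6×26 / (7×48) = 1 − 156/336 ≈ 0.536

0.536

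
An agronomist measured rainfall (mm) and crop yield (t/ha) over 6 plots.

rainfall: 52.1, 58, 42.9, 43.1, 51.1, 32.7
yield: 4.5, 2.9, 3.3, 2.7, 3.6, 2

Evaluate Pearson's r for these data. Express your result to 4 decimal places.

n = 6, Σx = 279.9, Σy = 19, Σx² = 13456.93, Σy² = 63.8, Σxy = 909.95
nΣxy − ΣxΣy = 5459.7 − 5318.1 = 141.6
nΣx² − (Σx)² = 80741.58 − 78344.01 = 2397.57; nΣy² − (Σy)² = 382.8 − 361 = 21.8
r = 141.6 / √(2397.57 × 21.8) = 141.6 / 228.6198 ≈ 0.6194

0.6194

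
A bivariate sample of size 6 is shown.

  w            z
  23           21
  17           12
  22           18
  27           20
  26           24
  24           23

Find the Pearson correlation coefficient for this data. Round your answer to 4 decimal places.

n = 6, Σw = 139, Σz = 118, Σw² = 3283, Σz² = 2414, Σwz = 2799
nΣwz − ΣwΣz = 16794 − 16402 = 392
nΣw² − (Σw)² = 19698 − 19321 = 377; nΣz² − (Σz)² = 14484 − 13924 = 560
r = 392 / √(377 × 560) = 392 / 459.4780 ≈ 0.8531

0.8531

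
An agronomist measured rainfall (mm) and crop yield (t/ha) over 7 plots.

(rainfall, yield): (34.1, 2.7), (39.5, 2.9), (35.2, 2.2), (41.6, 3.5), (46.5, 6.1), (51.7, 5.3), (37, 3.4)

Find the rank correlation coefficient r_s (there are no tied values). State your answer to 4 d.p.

0.8929

Rank rainfall: 1, 4, 2, 5, 6, 7, 3
Rank yield: 2, 3, 1, 5, 7, 6, 4
d = rank(rainfall) − rank(yield): -1, 1, 1, 0, -1, 1, -1; Σd² = 6
ρ = 1 − 6Σd² / [n(n²−1)] = 1 − 6×6 / (7×48) = 1 − 36/336 ≈ 0.8929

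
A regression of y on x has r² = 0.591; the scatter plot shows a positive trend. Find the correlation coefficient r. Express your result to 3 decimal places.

0.769

|r| = √0.591 = 0.769
The association is positive, so r = 0.769.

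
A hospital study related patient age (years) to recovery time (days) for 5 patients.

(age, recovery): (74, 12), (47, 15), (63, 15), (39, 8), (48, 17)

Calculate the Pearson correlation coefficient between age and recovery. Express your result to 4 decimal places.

n = 5, Σx = 271, Σy = 67, Σx² = 15479, Σy² = 947, Σxy = 3666
nΣxy − ΣxΣy = 18330 − 18157 = 173
nΣx² − (Σx)² = 77395 − 73441 = 3954; nΣy² − (Σy)² = 4735 − 4489 = 246
r = 173 / √(3954 × 246) = 173 / 986.2474 ≈ 0.1754

0.1754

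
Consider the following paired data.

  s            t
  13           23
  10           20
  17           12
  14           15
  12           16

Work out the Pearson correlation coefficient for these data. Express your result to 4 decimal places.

n = 5, Σs = 66, Σt = 86, Σs² = 898, Σt² = 1554, Σst = 1105
nΣst − ΣsΣt = 5525 − 5676 = -151
nΣs² − (Σs)² = 4490 − 4356 = 134; nΣt² − (Σt)² = 7770 − 7396 = 374
r = -151 / √(134 × 374) = -151 / 223.8660 ≈ -0.6745

-0.6745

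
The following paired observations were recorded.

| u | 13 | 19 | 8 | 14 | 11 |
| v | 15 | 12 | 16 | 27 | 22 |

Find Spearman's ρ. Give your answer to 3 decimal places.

Rank u: 3, 5, 1, 4, 2
Rank v: 2, 1, 3, 5, 4
d = rank(u) − rank(v): 1, 4, -2, -1, -2; Σd² = 26
ρ = 1 − 6Σd² / [n(n²−1)] = 1 − 6×26 / (5×24) = 1 − 156/120 ≈ -0.300

-0.300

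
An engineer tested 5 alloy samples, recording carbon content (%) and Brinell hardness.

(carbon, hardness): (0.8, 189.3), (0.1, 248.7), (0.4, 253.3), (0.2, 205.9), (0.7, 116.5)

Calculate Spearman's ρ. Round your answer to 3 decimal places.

Rank carbon: 5, 1, 3, 2, 4
Rank hardness: 2, 4, 5, 3, 1
d = rank(carbon) − rank(hardness): 3, -3, -2, -1, 3; Σd² = 32
ρ = 1 − 6Σd² / [n(n²−1)] = 1 − 6×32 / (5×24) = 1 − 192/120 ≈ -0.600

-0.600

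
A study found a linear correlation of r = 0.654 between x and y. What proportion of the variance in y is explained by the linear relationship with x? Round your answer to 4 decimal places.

0.4277

r² = (0.654)² = 0.4277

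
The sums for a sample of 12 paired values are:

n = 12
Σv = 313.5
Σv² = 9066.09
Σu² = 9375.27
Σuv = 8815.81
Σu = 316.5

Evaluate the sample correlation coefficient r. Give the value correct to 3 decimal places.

0.577

r = (nΣuv − ΣuΣv) / √[(nΣu² − (Σu)²)(nΣv² − (Σv)²)]
Numerator: 12×8815.81 − 316.5×313.5 = 6566.97
Denominator: √[(112503.24 − 100172.25)(108793.08 − 98282.25)] = √[12330.99 × 10510.83] = 11384.5922
r = 6566.97 / 11384.5922 ≈ 0.577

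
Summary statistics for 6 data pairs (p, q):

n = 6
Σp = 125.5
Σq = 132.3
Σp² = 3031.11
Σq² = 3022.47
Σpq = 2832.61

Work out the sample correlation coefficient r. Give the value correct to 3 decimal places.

0.316

r = (nΣpq − ΣpΣq) / √[(nΣp² − (Σp)²)(nΣq² − (Σq)²)]
Numerator: 6×2832.61 − 125.5×132.3 = 392.01
Denominator: √[(18186.66 − 15750.25)(18134.82 − 17503.29)] = √[2436.41 × 631.53] = 1240.4298
r = 392.01 / 1240.4298 ≈ 0.316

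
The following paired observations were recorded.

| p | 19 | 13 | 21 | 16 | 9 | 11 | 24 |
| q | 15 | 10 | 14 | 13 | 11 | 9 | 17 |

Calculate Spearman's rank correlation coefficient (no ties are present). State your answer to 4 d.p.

Rank p: 5, 3, 6, 4, 1, 2, 7
Rank q: 6, 2, 5, 4, 3, 1, 7
d = rank(p) − rank(q): -1, 1, 1, 0, -2, 1, 0; Σd² = 8
ρ = 1 − 6Σd² / [n(n²−1)] = 1 − 6×8 / (7×48) = 1 − 48/336 ≈ 0.8571

0.8571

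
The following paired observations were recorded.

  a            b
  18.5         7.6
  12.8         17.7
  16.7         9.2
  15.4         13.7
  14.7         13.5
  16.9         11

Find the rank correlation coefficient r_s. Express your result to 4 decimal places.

Rank a: 6, 1, 4, 3, 2, 5
Rank b: 1, 6, 2, 5, 4, 3
d = rank(a) − rank(b): 5, -5, 2, -2, -2, 2; Σd² = 66
ρ = 1 − 6Σd² / [n(n²−1)] = 1 − 6×66 / (6×35) = 1 − 396/210 ≈ -0.8857

-0.8857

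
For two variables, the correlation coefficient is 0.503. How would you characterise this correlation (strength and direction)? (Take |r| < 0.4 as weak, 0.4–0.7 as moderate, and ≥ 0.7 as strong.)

moderate positive

r = 0.503 > 0 so the relationship is positive.
|r| = 0.503, which falls in the moderate range.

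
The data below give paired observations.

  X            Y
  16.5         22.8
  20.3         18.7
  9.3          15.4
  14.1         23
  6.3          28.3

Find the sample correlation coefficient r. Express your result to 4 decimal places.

-0.3435

n = 5, ΣX = 66.5, ΣY = 108.2, ΣX² = 1009.33, ΣY² = 2436.58, ΣXY = 1401.62
nΣXY − ΣXΣY = 7008.1 − 7195.3 = -187.2
nΣX² − (ΣX)² = 5046.65 − 4422.25 = 624.4; nΣY² − (ΣY)² = 12182.9 − 11707.24 = 475.66
r = -187.2 / √(624.4 × 475.66) = -187.2 / 544.9790 ≈ -0.3435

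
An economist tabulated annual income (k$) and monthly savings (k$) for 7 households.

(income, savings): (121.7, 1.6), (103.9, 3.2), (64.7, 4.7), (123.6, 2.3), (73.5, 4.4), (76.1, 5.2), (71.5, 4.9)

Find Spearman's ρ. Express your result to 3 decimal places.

Rank income: 6, 5, 1, 7, 3, 4, 2
Rank savings: 1, 3, 5, 2, 4, 7, 6
d = rank(income) − rank(savings): 5, 2, -4, 5, -1, -3, -4; Σd² = 96
ρ = 1 − 6Σd² / [n(n²−1)] = 1 − 6×96 / (7×48) = 1 − 576/336 ≈ -0.714

-0.714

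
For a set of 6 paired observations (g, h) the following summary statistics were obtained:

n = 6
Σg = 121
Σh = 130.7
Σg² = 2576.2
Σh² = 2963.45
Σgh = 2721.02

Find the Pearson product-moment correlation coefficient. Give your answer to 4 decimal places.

0.6775

r = (nΣgh − ΣgΣh) / √[(nΣg² − (Σg)²)(nΣh² − (Σh)²)]
Numerator: 6×2721.02 − 121×130.7 = 511.42
Denominator: √[(15457.2 − 14641)(17780.7 − 17082.49)] = √[816.2 × 698.21] = 754.9033
r = 511.42 / 754.9033 ≈ 0.6775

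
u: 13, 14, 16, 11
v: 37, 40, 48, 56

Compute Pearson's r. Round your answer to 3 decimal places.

-0.347

n = 4, Σu = 54, Σv = 181, Σu² = 742, Σv² = 8409, Σuv = 2425
nΣuv − ΣuΣv = 9700 − 9774 = -74
nΣu² − (Σu)² = 2968 − 2916 = 52; nΣv² − (Σv)² = 33636 − 32761 = 875
r = -74 / √(52 × 875) = -74 / 213.3073 ≈ -0.347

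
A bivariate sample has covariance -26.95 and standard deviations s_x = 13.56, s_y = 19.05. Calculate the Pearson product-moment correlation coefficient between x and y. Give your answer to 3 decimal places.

r = Cov(x,y) / (s_x · s_y) = -26.95 / (13.56 × 19.05)
  = -26.95 / 258.3180 ≈ -0.104

-0.104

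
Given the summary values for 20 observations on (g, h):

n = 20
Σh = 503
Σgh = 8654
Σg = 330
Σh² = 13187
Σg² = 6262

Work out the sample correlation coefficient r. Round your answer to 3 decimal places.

0.535

r = (nΣgh − ΣgΣh) / √[(nΣg² − (Σg)²)(nΣh² − (Σh)²)]
Numerator: 20×8654 − 330×503 = 7090
Denominator: √[(125240 − 108900)(263740 − 253009)] = √[16340 × 10731] = 13241.7725
r = 7090 / 13241.7725 ≈ 0.535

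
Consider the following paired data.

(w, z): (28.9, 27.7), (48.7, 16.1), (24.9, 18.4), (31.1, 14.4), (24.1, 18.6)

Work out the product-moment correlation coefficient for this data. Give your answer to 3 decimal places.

-0.310

n = 5, Σw = 157.7, Σz = 95.2, Σw² = 5374.93, Σz² = 1918.38, Σwz = 2938.86
nΣwz − ΣwΣz = 14694.3 − 15013.04 = -318.74
nΣw² − (Σw)² = 26874.65 − 24869.29 = 2005.36; nΣz² − (Σz)² = 9591.9 − 9063.04 = 528.86
r = -318.74 / √(2005.36 × 528.86) = -318.74 / 1029.8324 ≈ -0.310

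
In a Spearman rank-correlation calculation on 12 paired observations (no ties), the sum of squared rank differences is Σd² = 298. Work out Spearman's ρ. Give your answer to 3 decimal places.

ρ = 1 − 6Σd² / [n(n²−1)] = 1 − 6×298 / (12×143)
  = 1 − 1788/1716 = 1 − 1.0420 ≈ -0.042

-0.042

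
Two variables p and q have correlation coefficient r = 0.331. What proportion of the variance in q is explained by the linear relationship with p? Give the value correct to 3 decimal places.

r² = (0.331)² = 0.110

0.110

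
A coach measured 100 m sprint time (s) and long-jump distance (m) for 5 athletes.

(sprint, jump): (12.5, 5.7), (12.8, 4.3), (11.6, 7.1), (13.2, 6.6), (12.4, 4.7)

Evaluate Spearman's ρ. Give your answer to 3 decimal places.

Rank sprint: 3, 4, 1, 5, 2
Rank jump: 3, 1, 5, 4, 2
d = rank(sprint) − rank(jump): 0, 3, -4, 1, 0; Σd² = 26
ρ = 1 − 6Σd² / [n(n²−1)] = 1 − 6×26 / (5×24) = 1 − 156/120 ≈ -0.300

-0.300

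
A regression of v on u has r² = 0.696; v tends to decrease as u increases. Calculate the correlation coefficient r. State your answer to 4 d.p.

|r| = √0.696 = 0.8343
The association is negative, so r = −0.8343.

-0.8343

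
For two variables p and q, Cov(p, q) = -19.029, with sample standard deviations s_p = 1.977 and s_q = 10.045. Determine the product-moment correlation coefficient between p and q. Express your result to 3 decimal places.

r = Cov(p,q) / (s_p · s_q) = -19.029 / (1.977 × 10.045)
  = -19.029 / 19.8590 ≈ -0.958

-0.958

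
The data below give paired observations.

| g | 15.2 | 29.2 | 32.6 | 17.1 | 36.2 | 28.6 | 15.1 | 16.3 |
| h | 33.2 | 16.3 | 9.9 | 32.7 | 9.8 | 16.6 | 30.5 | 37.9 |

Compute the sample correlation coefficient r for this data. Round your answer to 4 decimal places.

-0.9705

n = 8, Σg = 190.3, Σh = 186.9, Σg² = 5060.95, Σh² = 5273.49, Σgh = 3770.35
nΣgh − ΣgΣh = 30162.8 − 35567.07 = -5404.27
nΣg² − (Σg)² = 40487.6 − 36214.09 = 4273.51; nΣh² − (Σh)² = 42187.92 − 34931.61 = 7256.31
r = -5404.27 / √(4273.51 × 7256.31) = -5404.27 / 5568.6545 ≈ -0.9705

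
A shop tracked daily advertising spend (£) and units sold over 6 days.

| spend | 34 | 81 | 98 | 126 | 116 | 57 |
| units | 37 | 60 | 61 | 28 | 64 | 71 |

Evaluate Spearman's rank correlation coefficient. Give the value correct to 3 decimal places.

-0.200

Rank spend: 1, 3, 4, 6, 5, 2
Rank units: 2, 3, 4, 1, 5, 6
d = rank(spend) − rank(units): -1, 0, 0, 5, 0, -4; Σd² = 42
ρ = 1 − 6Σd² / [n(n²−1)] = 1 − 6×42 / (6×35) = 1 − 252/210 ≈ -0.200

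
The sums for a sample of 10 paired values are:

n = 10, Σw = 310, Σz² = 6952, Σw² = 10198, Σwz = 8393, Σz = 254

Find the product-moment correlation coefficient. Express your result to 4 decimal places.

r = (nΣwz − ΣwΣz) / √[(nΣw² − (Σw)²)(nΣz² − (Σz)²)]
Numerator: 10×8393 − 310×254 = 5190
Denominator: √[(101980 − 96100)(69520 − 64516)] = √[5880 × 5004] = 5424.3451
r = 5190 / 5424.3451 ≈ 0.9568

0.9568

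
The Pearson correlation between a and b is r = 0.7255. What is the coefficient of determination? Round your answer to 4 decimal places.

0.5264

r² = (0.7255)² = 0.5264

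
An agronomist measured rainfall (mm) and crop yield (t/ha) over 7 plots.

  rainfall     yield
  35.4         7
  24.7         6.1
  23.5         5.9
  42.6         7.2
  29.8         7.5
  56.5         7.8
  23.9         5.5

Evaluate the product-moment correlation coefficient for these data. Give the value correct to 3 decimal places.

0.810

n = 7, Σx = 236.4, Σy = 47, Σx² = 8881.76, Σy² = 320.2, Σxy = 1639.49
nΣxy − ΣxΣy = 11476.43 − 11110.8 = 365.63
nΣx² − (Σx)² = 62172.32 − 55884.96 = 6287.36; nΣy² − (Σy)² = 2241.4 − 2209 = 32.4
r = 365.63 / √(6287.36 × 32.4) = 365.63 / 451.3430 ≈ 0.810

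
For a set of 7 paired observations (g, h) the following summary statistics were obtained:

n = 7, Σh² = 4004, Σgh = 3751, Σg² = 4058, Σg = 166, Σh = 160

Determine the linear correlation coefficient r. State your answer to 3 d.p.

r = (nΣgh − ΣgΣh) / √[(nΣg² − (Σg)²)(nΣh² − (Σh)²)]
Numerator: 7×3751 − 166×160 = -303
Denominator: √[(28406 − 27556)(28028 − 25600)] = √[850 × 2428] = 1436.5932
r = -303 / 1436.5932 ≈ -0.211

-0.211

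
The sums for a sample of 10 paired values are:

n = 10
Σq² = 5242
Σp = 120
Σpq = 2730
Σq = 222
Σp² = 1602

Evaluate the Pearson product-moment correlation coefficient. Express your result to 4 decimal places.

0.2928

r = (nΣpq − ΣpΣq) / √[(nΣp² − (Σp)²)(nΣq² − (Σq)²)]
Numerator: 10×2730 − 120×222 = 660
Denominator: √[(16020 − 14400)(52420 − 49284)] = √[1620 × 3136] = 2253.9565
r = 660 / 2253.9565 ≈ 0.2928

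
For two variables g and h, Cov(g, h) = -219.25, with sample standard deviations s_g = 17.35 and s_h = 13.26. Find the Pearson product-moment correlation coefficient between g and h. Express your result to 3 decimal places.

-0.953

r = Cov(g,h) / (s_g · s_h) = -219.25 / (17.35 × 13.26)
  = -219.25 / 230.0610 ≈ -0.953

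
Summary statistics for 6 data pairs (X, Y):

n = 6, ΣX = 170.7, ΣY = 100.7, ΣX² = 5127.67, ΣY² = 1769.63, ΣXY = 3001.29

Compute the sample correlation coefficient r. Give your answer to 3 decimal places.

0.928

r = (nΣXY − ΣXΣY) / √[(nΣX² − (ΣX)²)(nΣY² − (ΣY)²)]
Numerator: 6×3001.29 − 170.7×100.7 = 818.25
Denominator: √[(30766.02 − 29138.49)(10617.78 − 10140.49)] = √[1627.53 × 477.29] = 881.3647
r = 818.25 / 881.3647 ≈ 0.928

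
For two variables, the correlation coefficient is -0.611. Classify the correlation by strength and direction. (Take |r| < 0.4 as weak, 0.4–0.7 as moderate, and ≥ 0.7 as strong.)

moderate negative

r = -0.611 < 0 so the relationship is negative.
|r| = 0.611, which falls in the moderate range.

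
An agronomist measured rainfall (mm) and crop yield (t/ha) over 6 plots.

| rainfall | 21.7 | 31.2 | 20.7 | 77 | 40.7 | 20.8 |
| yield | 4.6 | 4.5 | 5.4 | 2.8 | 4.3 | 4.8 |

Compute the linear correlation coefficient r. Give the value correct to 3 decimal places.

-0.955

n = 6, Σx = 212.1, Σy = 26.4, Σx² = 9890.95, Σy² = 119.94, Σxy = 842.45
nΣxy − ΣxΣy = 5054.7 − 5599.44 = -544.74
nΣx² − (Σx)² = 59345.7 − 44986.41 = 14359.29; nΣy² − (Σy)² = 719.64 − 696.96 = 22.68
r = -544.74 / √(14359.29 × 22.68) = -544.74 / 570.6739 ≈ -0.955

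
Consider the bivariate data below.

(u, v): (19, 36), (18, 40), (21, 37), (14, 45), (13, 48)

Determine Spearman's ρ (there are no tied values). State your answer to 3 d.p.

-0.900

Rank u: 4, 3, 5, 2, 1
Rank v: 1, 3, 2, 4, 5
d = rank(u) − rank(v): 3, 0, 3, -2, -4; Σd² = 38
ρ = 1 − 6Σd² / [n(n²−1)] = 1 − 6×38 / (5×24) = 1 − 228/120 ≈ -0.900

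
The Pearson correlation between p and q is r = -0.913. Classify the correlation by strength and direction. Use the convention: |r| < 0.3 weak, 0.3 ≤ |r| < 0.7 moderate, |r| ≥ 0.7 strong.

strong negative

r = -0.913 < 0 so the relationship is negative.
|r| = 0.913, which falls in the strong range.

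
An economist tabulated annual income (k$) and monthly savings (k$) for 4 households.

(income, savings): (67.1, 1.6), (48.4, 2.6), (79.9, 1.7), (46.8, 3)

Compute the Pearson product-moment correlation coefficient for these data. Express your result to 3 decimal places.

-0.904

n = 4, Σx = 242.2, Σy = 8.9, Σx² = 15419.22, Σy² = 21.21, Σxy = 509.43
nΣxy − ΣxΣy = 2037.72 − 2155.58 = -117.86
nΣx² − (Σx)² = 61676.88 − 58660.84 = 3016.04; nΣy² − (Σy)² = 84.84 − 79.21 = 5.63
r = -117.86 / √(3016.04 × 5.63) = -117.86 / 130.3085 ≈ -0.904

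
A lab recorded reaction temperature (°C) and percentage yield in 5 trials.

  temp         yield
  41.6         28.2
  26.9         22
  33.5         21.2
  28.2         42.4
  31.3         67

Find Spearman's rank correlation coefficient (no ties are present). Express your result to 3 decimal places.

Rank temp: 5, 1, 4, 2, 3
Rank yield: 3, 2, 1, 4, 5
d = rank(temp) − rank(yield): 2, -1, 3, -2, -2; Σd² = 22
ρ = 1 − 6Σd² / [n(n²−1)] = 1 − 6×22 / (5×24) = 1 − 132/120 ≈ -0.100

-0.100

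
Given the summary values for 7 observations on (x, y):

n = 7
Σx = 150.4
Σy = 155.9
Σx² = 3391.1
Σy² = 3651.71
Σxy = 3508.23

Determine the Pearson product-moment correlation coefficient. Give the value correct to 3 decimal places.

r = (nΣxy − ΣxΣy) / √[(nΣx² − (Σx)²)(nΣy² − (Σy)²)]
Numerator: 7×3508.23 − 150.4×155.9 = 1110.25
Denominator: √[(23737.7 − 22620.16)(25561.97 − 24304.81)] = √[1117.54 × 1257.16] = 1185.2960
r = 1110.25 / 1185.2960 ≈ 0.937

0.937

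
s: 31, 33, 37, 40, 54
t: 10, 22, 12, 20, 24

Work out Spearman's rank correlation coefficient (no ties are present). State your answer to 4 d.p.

Rank s: 1, 2, 3, 4, 5
Rank t: 1, 4, 2, 3, 5
d = rank(s) − rank(t): 0, -2, 1, 1, 0; Σd² = 6
ρ = 1 − 6Σd² / [n(n²−1)] = 1 − 6×6 / (5×24) = 1 − 36/120 ≈ 0.7000

0.7000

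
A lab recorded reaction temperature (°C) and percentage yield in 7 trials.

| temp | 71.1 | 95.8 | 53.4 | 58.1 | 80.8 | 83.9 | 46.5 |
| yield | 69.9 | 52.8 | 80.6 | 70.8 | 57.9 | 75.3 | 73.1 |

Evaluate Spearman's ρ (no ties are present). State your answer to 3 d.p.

Rank temp: 4, 7, 2, 3, 5, 6, 1
Rank yield: 3, 1, 7, 4, 2, 6, 5
d = rank(temp) − rank(yield): 1, 6, -5, -1, 3, 0, -4; Σd² = 88
ρ = 1 − 6Σd² / [n(n²−1)] = 1 − 6×88 / (7×48) = 1 − 528/336 ≈ -0.571

-0.571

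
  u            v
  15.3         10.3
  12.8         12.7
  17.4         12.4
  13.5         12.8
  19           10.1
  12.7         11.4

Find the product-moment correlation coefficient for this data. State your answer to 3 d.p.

-0.523

n = 6, Σu = 90.7, Σv = 69.7, Σu² = 1405.23, Σv² = 816.95, Σuv = 1045.39
nΣuv − ΣuΣv = 6272.34 − 6321.79 = -49.45
nΣu² − (Σu)² = 8431.38 − 8226.49 = 204.89; nΣv² − (Σv)² = 4901.7 − 4858.09 = 43.61
r = -49.45 / √(204.89 × 43.61) = -49.45 / 94.5265 ≈ -0.523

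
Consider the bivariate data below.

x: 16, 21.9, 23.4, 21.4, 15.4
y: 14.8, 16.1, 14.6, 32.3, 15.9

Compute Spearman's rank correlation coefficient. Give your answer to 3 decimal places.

Rank x: 2, 4, 5, 3, 1
Rank y: 2, 4, 1, 5, 3
d = rank(x) − rank(y): 0, 0, 4, -2, -2; Σd² = 24
ρ = 1 − 6Σd² / [n(n²−1)] = 1 − 6×24 / (5×24) = 1 − 144/120 ≈ -0.200

-0.200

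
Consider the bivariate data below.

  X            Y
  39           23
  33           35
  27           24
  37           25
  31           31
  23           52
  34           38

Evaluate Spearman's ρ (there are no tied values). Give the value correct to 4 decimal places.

-0.5000

Rank X: 7, 4, 2, 6, 3, 1, 5
Rank Y: 1, 5, 2, 3, 4, 7, 6
d = rank(X) − rank(Y): 6, -1, 0, 3, -1, -6, -1; Σd² = 84
ρ = 1 − 6Σd² / [n(n²−1)] = 1 − 6×84 / (7×48) = 1 − 504/336 ≈ -0.5000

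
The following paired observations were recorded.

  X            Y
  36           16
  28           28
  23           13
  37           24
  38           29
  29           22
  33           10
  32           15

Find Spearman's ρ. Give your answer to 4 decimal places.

Rank X: 6, 2, 1, 7, 8, 3, 5, 4
Rank Y: 4, 7, 2, 6, 8, 5, 1, 3
d = rank(X) − rank(Y): 2, -5, -1, 1, 0, -2, 4, 1; Σd² = 52
ρ = 1 − 6Σd² / [n(n²−1)] = 1 − 6×52 / (8×63) = 1 − 312/504 ≈ 0.3810

0.3810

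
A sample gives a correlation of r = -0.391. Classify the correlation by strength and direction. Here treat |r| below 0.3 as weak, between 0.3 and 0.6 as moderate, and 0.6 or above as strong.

moderate negative

r = -0.391 < 0 so the relationship is negative.
|r| = 0.391, which falls in the moderate range.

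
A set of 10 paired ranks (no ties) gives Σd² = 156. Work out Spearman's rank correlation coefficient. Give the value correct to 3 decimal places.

ρ = 1 − 6Σd² / [n(n²−1)] = 1 − 6×156 / (10×99)
  = 1 − 936/990 = 1 − 0.9455 ≈ 0.055

0.055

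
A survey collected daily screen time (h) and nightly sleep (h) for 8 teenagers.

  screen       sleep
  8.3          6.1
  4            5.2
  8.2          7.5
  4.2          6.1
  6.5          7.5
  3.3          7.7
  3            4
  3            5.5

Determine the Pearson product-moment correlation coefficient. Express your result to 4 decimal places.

0.4876

n = 8, Σx = 40.5, Σy = 49.6, Σx² = 240.91, Σy² = 319.5, Σxy = 261.21
nΣxy − ΣxΣy = 2089.68 − 2008.8 = 80.88
nΣx² − (Σx)² = 1927.28 − 1640.25 = 287.03; nΣy² − (Σy)² = 2556 − 2460.16 = 95.84
r = 80.88 / √(287.03 × 95.84) = 80.88 / 165.8582 ≈ 0.4876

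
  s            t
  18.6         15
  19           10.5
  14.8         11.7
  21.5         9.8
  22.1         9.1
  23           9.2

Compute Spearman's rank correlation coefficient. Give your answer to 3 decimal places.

Rank s: 2, 3, 1, 4, 5, 6
Rank t: 6, 4, 5, 3, 1, 2
d = rank(s) − rank(t): -4, -1, -4, 1, 4, 4; Σd² = 66
ρ = 1 − 6Σd² / [n(n²−1)] = 1 − 6×66 / (6×35) = 1 − 396/210 ≈ -0.886

-0.886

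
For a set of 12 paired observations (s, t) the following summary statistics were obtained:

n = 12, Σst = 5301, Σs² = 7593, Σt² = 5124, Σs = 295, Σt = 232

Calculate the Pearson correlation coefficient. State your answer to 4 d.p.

-0.8622

r = (nΣst − ΣsΣt) / √[(nΣs² − (Σs)²)(nΣt² − (Σt)²)]
Numerator: 12×5301 − 295×232 = -4828
Denominator: √[(91116 − 87025)(61488 − 53824)] = √[4091 × 7664] = 5599.4128
r = -4828 / 5599.4128 ≈ -0.8622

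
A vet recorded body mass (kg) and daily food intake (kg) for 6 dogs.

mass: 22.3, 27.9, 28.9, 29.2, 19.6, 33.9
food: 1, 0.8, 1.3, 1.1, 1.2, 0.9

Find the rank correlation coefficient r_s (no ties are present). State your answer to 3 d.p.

-0.200

Rank mass: 2, 3, 4, 5, 1, 6
Rank food: 3, 1, 6, 4, 5, 2
d = rank(mass) − rank(food): -1, 2, -2, 1, -4, 4; Σd² = 42
ρ = 1 − 6Σd² / [n(n²−1)] = 1 − 6×42 / (6×35) = 1 − 252/210 ≈ -0.200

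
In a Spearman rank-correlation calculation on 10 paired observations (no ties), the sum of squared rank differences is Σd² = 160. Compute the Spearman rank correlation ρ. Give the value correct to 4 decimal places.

ρ = 1 − 6Σd² / [n(n²−1)] = 1 − 6×160 / (10×99)
  = 1 − 960/990 = 1 − 0.96970 ≈ 0.0303

0.0303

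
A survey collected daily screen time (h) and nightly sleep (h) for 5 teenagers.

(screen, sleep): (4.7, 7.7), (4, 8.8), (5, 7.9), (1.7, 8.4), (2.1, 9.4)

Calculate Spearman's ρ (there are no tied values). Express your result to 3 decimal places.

Rank screen: 4, 3, 5, 1, 2
Rank sleep: 1, 4, 2, 3, 5
d = rank(screen) − rank(sleep): 3, -1, 3, -2, -3; Σd² = 32
ρ = 1 − 6Σd² / [n(n²−1)] = 1 − 6×32 / (5×24) = 1 − 192/120 ≈ -0.600

-0.600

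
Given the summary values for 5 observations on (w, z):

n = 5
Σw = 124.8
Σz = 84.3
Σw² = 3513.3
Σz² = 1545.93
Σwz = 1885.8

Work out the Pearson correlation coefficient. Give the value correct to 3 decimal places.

r = (nΣwz − ΣwΣz) / √[(nΣw² − (Σw)²)(nΣz² − (Σz)²)]
Numerator: 5×1885.8 − 124.8×84.3 = -1091.64
Denominator: √[(17566.5 − 15575.04)(7729.65 − 7106.49)] = √[1991.46 × 623.16] = 1114.0010
r = -1091.64 / 1114.0010 ≈ -0.980

-0.980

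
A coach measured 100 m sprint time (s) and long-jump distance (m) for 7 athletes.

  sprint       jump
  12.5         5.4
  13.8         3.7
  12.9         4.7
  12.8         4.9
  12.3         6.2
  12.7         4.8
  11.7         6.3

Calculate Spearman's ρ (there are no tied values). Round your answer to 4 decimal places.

-0.9643

Rank sprint: 3, 7, 6, 5, 2, 4, 1
Rank jump: 5, 1, 2, 4, 6, 3, 7
d = rank(sprint) − rank(jump): -2, 6, 4, 1, -4, 1, -6; Σd² = 110
ρ = 1 − 6Σd² / [n(n²−1)] = 1 − 6×110 / (7×48) = 1 − 660/336 ≈ -0.9643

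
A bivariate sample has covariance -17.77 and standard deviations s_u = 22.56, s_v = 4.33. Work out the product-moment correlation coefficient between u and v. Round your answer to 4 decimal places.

-0.1819

r = Cov(u,v) / (s_u · s_v) = -17.77 / (22.56 × 4.33)
  = -17.77 / 97.6848 ≈ -0.1819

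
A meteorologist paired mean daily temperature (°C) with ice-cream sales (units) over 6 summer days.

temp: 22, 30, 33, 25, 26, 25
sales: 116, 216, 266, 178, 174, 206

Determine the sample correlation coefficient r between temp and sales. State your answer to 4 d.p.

n = 6, Σx = 161, Σy = 1156, Σx² = 4399, Σy² = 235264, Σxy = 31934
nΣxy − ΣxΣy = 191604 − 186116 = 5488
nΣx² − (Σx)² = 26394 − 25921 = 473; nΣy² − (Σy)² = 1411584 − 1336336 = 75248
r = 5488 / √(473 × 75248) = 5488 / 5965.9286 ≈ 0.9199

0.9199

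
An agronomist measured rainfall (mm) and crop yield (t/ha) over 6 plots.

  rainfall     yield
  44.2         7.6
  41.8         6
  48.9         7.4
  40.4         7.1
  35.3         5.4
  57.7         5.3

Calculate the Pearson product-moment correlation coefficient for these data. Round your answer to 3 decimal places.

n = 6, Σx = 268.3, Σy = 38.8, Σx² = 12299.63, Σy² = 256.18, Σxy = 1731.85
nΣxy − ΣxΣy = 10391.1 − 10410.04 = -18.94
nΣx² − (Σx)² = 73797.78 − 71984.89 = 1812.89; nΣy² − (Σy)² = 1537.08 − 1505.44 = 31.64
r = -18.94 / √(1812.89 × 31.64) = -18.94 / 239.4991 ≈ -0.079

-0.079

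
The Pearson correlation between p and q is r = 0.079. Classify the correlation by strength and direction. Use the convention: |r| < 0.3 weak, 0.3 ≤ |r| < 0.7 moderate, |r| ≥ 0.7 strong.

r = 0.079 > 0 so the relationship is positive.
|r| = 0.079, which falls in the weak range.

weak positive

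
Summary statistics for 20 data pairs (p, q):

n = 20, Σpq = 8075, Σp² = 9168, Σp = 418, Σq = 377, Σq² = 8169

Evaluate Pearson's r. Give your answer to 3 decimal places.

0.289

r = (nΣpq − ΣpΣq) / √[(nΣp² − (Σp)²)(nΣq² − (Σq)²)]
Numerator: 20×8075 − 418×377 = 3914
Denominator: √[(183360 − 174724)(163380 − 142129)] = √[8636 × 21251] = 13547.0896
r = 3914 / 13547.0896 ≈ 0.289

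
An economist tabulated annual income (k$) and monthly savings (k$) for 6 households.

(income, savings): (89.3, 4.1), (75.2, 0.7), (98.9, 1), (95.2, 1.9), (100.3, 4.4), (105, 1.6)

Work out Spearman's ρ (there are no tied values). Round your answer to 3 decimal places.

0.314

Rank income: 2, 1, 4, 3, 5, 6
Rank savings: 5, 1, 2, 4, 6, 3
d = rank(income) − rank(savings): -3, 0, 2, -1, -1, 3; Σd² = 24
ρ = 1 − 6Σd² / [n(n²−1)] = 1 − 6×24 / (6×35) = 1 − 144/210 ≈ 0.314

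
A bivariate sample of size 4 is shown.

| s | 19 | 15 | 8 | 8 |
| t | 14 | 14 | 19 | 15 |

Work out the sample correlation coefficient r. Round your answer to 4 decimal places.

-0.6941

n = 4, Σs = 50, Σt = 62, Σs² = 714, Σt² = 978, Σst = 748
nΣst − ΣsΣt = 2992 − 3100 = -108
nΣs² − (Σs)² = 2856 − 2500 = 356; nΣt² − (Σt)² = 3912 − 3844 = 68
r = -108 / √(356 × 68) = -108 / 155.5892 ≈ -0.6941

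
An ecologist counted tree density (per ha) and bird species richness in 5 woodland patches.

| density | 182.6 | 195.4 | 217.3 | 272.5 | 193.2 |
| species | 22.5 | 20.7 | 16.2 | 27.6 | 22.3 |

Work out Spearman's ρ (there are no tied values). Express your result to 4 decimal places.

Rank density: 1, 3, 4, 5, 2
Rank species: 4, 2, 1, 5, 3
d = rank(density) − rank(species): -3, 1, 3, 0, -1; Σd² = 20
ρ = 1 − 6Σd² / [n(n²−1)] = 1 − 6×20 / (5×24) = 1 − 120/120 ≈ 0.0000

0.0000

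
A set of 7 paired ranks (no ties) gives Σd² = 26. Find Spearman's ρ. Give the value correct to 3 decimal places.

ρ = 1 − 6Σd² / [n(n²−1)] = 1 − 6×26 / (7×48)
  = 1 − 156/336 = 1 − 0.4643 ≈ 0.536

0.536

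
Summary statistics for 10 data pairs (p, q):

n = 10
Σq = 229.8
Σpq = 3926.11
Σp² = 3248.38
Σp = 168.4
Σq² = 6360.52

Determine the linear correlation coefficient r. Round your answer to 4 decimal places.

0.0843

r = (nΣpq − ΣpΣq) / √[(nΣp² − (Σp)²)(nΣq² − (Σq)²)]
Numerator: 10×3926.11 − 168.4×229.8 = 562.78
Denominator: √[(32483.8 − 28358.56)(63605.2 − 52808.04)] = √[4125.24 × 10797.16] = 6673.8951
r = 562.78 / 6673.8951 ≈ 0.0843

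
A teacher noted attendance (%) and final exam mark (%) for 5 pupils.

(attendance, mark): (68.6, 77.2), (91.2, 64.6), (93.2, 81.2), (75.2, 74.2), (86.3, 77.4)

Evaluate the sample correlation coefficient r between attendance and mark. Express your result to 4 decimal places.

-0.1485

n = 5, Σx = 414.5, Σy = 374.6, Σx² = 34812.37, Σy² = 28222.84, Σxy = 31014.74
nΣxy − ΣxΣy = 155073.7 − 155271.7 = -198
nΣx² − (Σx)² = 174061.85 − 171810.25 = 2251.6; nΣy² − (Σy)² = 141114.2 − 140325.16 = 789.04
r = -198 / √(2251.6 × 789.04) = -198 / 1332.8925 ≈ -0.1485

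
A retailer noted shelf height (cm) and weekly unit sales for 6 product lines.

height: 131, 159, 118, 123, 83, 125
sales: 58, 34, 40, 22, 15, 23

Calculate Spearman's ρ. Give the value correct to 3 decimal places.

0.543

Rank height: 5, 6, 2, 3, 1, 4
Rank sales: 6, 4, 5, 2, 1, 3
d = rank(height) − rank(sales): -1, 2, -3, 1, 0, 1; Σd² = 16
ρ = 1 − 6Σd² / [n(n²−1)] = 1 − 6×16 / (6×35) = 1 − 96/210 ≈ 0.543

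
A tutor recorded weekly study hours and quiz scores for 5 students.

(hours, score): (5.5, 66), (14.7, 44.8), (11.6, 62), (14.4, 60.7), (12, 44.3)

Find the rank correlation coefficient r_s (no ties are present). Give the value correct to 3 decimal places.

-0.700

Rank hours: 1, 5, 2, 4, 3
Rank score: 5, 2, 4, 3, 1
d = rank(hours) − rank(score): -4, 3, -2, 1, 2; Σd² = 34
ρ = 1 − 6Σd² / [n(n²−1)] = 1 − 6×34 / (5×24) = 1 − 204/120 ≈ -0.700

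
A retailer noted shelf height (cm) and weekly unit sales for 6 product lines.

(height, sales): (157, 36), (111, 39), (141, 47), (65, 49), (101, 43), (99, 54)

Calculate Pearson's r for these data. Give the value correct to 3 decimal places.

n = 6, Σx = 674, Σy = 268, Σx² = 81078, Σy² = 12192, Σxy = 29482
nΣxy − ΣxΣy = 176892 − 180632 = -3740
nΣx² − (Σx)² = 486468 − 454276 = 32192; nΣy² − (Σy)² = 73152 − 71824 = 1328
r = -3740 / √(32192 × 1328) = -3740 / 6538.4231 ≈ -0.572

-0.572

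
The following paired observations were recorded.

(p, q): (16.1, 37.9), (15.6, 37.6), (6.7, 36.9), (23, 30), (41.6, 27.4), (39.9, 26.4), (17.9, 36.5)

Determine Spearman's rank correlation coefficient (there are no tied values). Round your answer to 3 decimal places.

Rank p: 3, 2, 1, 5, 7, 6, 4
Rank q: 7, 6, 5, 3, 2, 1, 4
d = rank(p) − rank(q): -4, -4, -4, 2, 5, 5, 0; Σd² = 102
ρ = 1 − 6Σd² / [n(n²−1)] = 1 − 6×102 / (7×48) = 1 − 612/336 ≈ -0.821

-0.821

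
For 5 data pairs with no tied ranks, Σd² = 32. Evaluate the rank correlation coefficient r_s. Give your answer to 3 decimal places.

-0.600

ρ = 1 − 6Σd² / [n(n²−1)] = 1 − 6×32 / (5×24)
  = 1 − 192/120 = 1 − 1.6000 ≈ -0.600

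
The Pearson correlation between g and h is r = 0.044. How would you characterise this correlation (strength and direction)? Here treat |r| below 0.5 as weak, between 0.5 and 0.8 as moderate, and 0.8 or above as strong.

weak positive

r = 0.044 > 0 so the relationship is positive.
|r| = 0.044, which falls in the weak range.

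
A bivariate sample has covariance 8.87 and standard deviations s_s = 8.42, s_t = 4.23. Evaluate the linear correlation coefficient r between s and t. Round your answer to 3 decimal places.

0.249

r = Cov(s,t) / (s_s · s_t) = 8.87 / (8.42 × 4.23)
  = 8.87 / 35.6166 ≈ 0.249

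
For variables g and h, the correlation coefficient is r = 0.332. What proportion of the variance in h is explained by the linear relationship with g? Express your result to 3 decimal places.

r² = (0.332)² = 0.110

0.110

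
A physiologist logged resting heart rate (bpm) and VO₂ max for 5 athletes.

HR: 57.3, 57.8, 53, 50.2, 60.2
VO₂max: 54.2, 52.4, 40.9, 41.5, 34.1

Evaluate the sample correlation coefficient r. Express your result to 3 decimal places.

0.085

n = 5, Σx = 278.5, Σy = 223.1, Σx² = 15577.21, Σy² = 10241.27, Σxy = 12438.2
nΣxy − ΣxΣy = 62191 − 62133.35 = 57.65
nΣx² − (Σx)² = 77886.05 − 77562.25 = 323.8; nΣy² − (Σy)² = 51206.35 − 49773.61 = 1432.74
r = 57.65 / √(323.8 × 1432.74) = 57.65 / 681.1176 ≈ 0.085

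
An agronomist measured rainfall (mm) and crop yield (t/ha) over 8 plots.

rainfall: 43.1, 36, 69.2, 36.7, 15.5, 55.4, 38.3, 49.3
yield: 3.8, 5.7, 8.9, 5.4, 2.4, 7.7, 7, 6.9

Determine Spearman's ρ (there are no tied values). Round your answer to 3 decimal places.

0.786

Rank rainfall: 5, 2, 8, 3, 1, 7, 4, 6
Rank yield: 2, 4, 8, 3, 1, 7, 6, 5
d = rank(rainfall) − rank(yield): 3, -2, 0, 0, 0, 0, -2, 1; Σd² = 18
ρ = 1 − 6Σd² / [n(n²−1)] = 1 − 6×18 / (8×63) = 1 − 108/504 ≈ 0.786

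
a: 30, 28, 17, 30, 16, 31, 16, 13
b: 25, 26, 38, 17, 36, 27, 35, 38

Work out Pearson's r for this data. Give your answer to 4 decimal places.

-0.9048

n = 8, Σa = 181, Σb = 242, Σa² = 4515, Σb² = 7728, Σab = 5101
nΣab − ΣaΣb = 40808 − 43802 = -2994
nΣa² − (Σa)² = 36120 − 32761 = 3359; nΣb² − (Σb)² = 61824 − 58564 = 3260
r = -2994 / √(3359 × 3260) = -2994 / 3309.1298 ≈ -0.9048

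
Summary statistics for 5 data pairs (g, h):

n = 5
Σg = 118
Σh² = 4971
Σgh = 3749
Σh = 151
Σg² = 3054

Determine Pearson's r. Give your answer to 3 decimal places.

r = (nΣgh − ΣgΣh) / √[(nΣg² − (Σg)²)(nΣh² − (Σh)²)]
Numerator: 5×3749 − 118×151 = 927
Denominator: √[(15270 − 13924)(24855 − 22801)] = √[1346 × 2054] = 1662.7339
r = 927 / 1662.7339 ≈ 0.558

0.558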